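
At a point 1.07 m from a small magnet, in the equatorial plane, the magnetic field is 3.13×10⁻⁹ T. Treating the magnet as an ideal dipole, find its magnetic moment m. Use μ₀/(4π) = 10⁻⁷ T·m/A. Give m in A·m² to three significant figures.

m ≈ 0.0383 A·m²

In the equatorial plane B = (μ₀/4π)·m/r³, so m = Br³·4π/(μ₀).
m = (3.13×10⁻⁹)·(1.07)³ / (10⁻⁷) = 0.03834 A·m².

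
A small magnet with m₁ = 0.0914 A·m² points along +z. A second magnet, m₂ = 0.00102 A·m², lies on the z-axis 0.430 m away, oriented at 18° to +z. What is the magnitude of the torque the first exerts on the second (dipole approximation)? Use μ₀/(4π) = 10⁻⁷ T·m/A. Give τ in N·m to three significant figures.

Dipole B is on the axis of dipole A, so B₁ there is axial: B₁ = (μ₀/4π)·2m₁/r³ along +z.
B₁ = 2(10⁻⁷)(0.0914)/(0.430)³ = 2.299×10⁻⁷ T.
τ = m₂ B₁ sinθ.
τ = (0.00102)(2.299×10⁻⁷)·sin18° = 7.247×10⁻¹¹ N·m.

τ ≈ 7.25×10⁻¹¹ N·m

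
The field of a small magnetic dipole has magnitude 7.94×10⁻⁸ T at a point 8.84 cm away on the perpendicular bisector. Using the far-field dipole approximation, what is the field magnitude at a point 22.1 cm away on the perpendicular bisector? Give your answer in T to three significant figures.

B ≈ 5.08×10⁻⁹ T

Dipole fields scale as 1/r³ in the far field; the geometry is the same at both points.
B₂ = B₁ · (r₁/r₂)³ = 7.94×10⁻⁸ · (8.84/22.1)³.
(r₁/r₂)³ = (0.4)³ = 0.064.
B₂ ≈ 5.082×10⁻⁹ T.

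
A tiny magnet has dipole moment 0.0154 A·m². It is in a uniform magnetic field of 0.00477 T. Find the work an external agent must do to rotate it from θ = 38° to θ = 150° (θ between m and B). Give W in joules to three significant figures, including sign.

W_ext = ΔU = −mB cosθ₂ + mB cosθ₁ = mB(cosθ₁ − cosθ₂).
W = (0.0154)(0.00477)·(cos38° − cos150°) = (7.346×10⁻⁵)·(+1.6540) = 1.215×10⁻⁴ J.

W ≈ 1.22×10⁻⁴ J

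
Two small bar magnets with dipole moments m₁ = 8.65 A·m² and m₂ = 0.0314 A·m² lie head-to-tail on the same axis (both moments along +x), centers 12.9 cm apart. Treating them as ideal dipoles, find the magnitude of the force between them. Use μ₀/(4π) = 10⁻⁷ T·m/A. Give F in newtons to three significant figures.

F ≈ 5.88×10⁻⁴ N

On-axis B of dipole 1: B = (μ₀/4π)·2m₁/r³. Force on dipole 2: F = m₂·dB/dr.
dB/dr = −(μ₀/4π)·6m₁/r⁴, so |F| = (μ₀/4π)·6m₁m₂/r⁴.
F = 6(10⁻⁷)(8.65)(0.0314)/(0.129)⁴ = 5.885×10⁻⁴ N.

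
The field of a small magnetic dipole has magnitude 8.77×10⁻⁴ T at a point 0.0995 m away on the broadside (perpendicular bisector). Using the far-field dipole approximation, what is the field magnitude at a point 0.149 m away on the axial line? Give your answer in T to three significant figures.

B ≈ 5.22×10⁻⁴ T

Dipole fields scale as 1/r³ in the far field.
The axial field is twice the equatorial field at the same r, so the geometry factor is 2/1.
B₂ = B₁ · (2/1) · (r₁/r₂)³ = 8.77×10⁻⁴ · 2 · (0.0995/0.149)³.
(r₁/r₂)³ = (0.6678)³ = 0.2978.
B₂ ≈ 5.223×10⁻⁴ T.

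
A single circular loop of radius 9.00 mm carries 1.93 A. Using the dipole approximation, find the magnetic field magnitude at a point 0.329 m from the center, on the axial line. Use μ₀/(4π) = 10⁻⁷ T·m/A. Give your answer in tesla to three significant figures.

B ≈ 2.76×10⁻⁹ T

Magnetic moment m = IA = Iπa² = (1.93)·π·(0.00900)² = 4.911×10⁻⁴ A·m².
On axis B = (μ₀/4π)·2m/r³.
B = 2·(10⁻⁷)·(4.911×10⁻⁴) / (0.329)³ = 2.758×10⁻⁹ T.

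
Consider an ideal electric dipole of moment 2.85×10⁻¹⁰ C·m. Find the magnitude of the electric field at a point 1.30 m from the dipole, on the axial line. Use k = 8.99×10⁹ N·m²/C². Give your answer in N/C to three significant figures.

E ≈ 2.33 N/C

On the dipole axis E = 2kp/r³.
E = 2·(8.99×10⁹)(2.85×10⁻¹⁰) / (1.30)³ = 2.332 N/C.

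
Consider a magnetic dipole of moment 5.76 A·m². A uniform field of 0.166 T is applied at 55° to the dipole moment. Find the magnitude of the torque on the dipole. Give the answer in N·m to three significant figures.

τ ≈ 0.783 N·m

Torque on a magnetic dipole: τ = mB sinθ.
τ = (5.76)(0.166)·sin55° = 0.7832 N·m.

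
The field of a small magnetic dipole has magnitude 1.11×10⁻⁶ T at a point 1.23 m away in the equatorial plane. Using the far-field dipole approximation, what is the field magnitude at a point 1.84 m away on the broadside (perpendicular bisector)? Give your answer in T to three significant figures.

B ≈ 3.32×10⁻⁷ T

Dipole fields scale as 1/r³ in the far field; the geometry is the same at both points.
B₂ = B₁ · (r₁/r₂)³ = 1.11×10⁻⁶ · (1.23/1.84)³.
(r₁/r₂)³ = (0.6685)³ = 0.2987.
B₂ ≈ 3.316×10⁻⁷ T.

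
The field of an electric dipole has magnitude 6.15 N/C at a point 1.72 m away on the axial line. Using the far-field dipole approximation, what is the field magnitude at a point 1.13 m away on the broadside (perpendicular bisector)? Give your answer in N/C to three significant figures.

Dipole fields scale as 1/r³ in the far field.
The axial field is twice the equatorial field at the same r, so the geometry factor is 1/2.
E₂ = E₁ · (1/2) · (r₁/r₂)³ = 6.15 · 0.5 · (1.72/1.13)³.
(r₁/r₂)³ = (1.522)³ = 3.527.
E₂ ≈ 10.84 N/C.

E ≈ 10.8 N/C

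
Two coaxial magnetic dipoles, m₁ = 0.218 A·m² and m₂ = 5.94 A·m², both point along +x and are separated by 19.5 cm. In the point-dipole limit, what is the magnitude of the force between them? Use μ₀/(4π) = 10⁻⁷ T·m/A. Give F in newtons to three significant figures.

F ≈ 5.37×10⁻⁴ N

On-axis B of dipole 1: B = (μ₀/4π)·2m₁/r³. Force on dipole 2: F = m₂·dB/dr.
dB/dr = −(μ₀/4π)·6m₁/r⁴, so |F| = (μ₀/4π)·6m₁m₂/r⁴.
F = 6(10⁻⁷)(0.218)(5.94)/(0.195)⁴ = 5.373×10⁻⁴ N.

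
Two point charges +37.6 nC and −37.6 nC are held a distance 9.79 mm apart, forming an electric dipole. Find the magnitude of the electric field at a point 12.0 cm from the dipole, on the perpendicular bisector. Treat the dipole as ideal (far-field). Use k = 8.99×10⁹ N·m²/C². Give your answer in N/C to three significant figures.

Dipole moment p = qd = (3.76×10⁻⁸ C)(0.00979 m) = 3.681×10⁻¹⁰ C·m.
In the equatorial plane E = kp/r³.
E = (8.99×10⁹)(3.681×10⁻¹⁰) / (0.120)³ = 1915 N/C.

E ≈ 1920 N/C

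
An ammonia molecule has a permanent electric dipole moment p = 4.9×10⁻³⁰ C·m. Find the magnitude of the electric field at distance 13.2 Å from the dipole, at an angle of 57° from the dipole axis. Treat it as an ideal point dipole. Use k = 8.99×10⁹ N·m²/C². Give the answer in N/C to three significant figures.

E ≈ 2.63×10⁷ N/C

At angle θ the dipole field magnitude is E = (kp/r³)·√(1 + 3cos²θ).
kp/r³ = (8.99×10⁹)(4.90×10⁻³⁰) / (1.32×10⁻⁹)³ = 1.915×10⁷ N/C.
√(1 + 3cos²57°) = √(1 + 3·0.2966) = √1.8899 ≈ 1.3747.
E ≈ 1.915×10⁷ × 1.375 = 2.633×10⁷ N/C.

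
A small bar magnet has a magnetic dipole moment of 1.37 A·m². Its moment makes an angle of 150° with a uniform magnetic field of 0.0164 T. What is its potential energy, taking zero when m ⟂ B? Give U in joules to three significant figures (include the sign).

U ≈ 0.0195 J

U = −m·B = −mB cosθ.
U = −(1.37)(0.0164)·cos150° = 0.01946 J.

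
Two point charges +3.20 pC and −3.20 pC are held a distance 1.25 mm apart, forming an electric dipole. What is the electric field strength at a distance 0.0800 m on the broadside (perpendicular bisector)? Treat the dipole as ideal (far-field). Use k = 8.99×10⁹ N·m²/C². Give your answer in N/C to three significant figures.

E ≈ 0.0702 N/C

Dipole moment p = qd = (3.20×10⁻¹² C)(0.00125 m) = 4.00×10⁻¹⁵ C·m.
On the perpendicular bisector E = kp/r³ (half the axial value at the same distance).
E = (8.99×10⁹)(4.00×10⁻¹⁵) / (0.0800)³ = 0.07023 N/C.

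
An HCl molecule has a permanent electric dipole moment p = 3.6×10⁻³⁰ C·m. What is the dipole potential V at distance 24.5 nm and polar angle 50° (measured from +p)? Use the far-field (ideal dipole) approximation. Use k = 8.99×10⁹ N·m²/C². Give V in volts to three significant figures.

The dipole potential is V = kp cosθ / r².
V = (8.99×10⁹)(3.60×10⁻³⁰)·cos50° / (2.45×10⁻⁸)² = 3.466×10⁻⁵ V.

V ≈ 3.47×10⁻⁵ V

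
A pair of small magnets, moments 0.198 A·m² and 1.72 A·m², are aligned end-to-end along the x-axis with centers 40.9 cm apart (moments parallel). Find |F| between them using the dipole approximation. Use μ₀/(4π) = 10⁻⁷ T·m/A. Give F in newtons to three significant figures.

F ≈ 7.30×10⁻⁶ N

On-axis B of dipole 1: B = (μ₀/4π)·2m₁/r³. Force on dipole 2: F = m₂·dB/dr.
dB/dr = −(μ₀/4π)·6m₁/r⁴, so |F| = (μ₀/4π)·6m₁m₂/r⁴.
F = 6(10⁻⁷)(0.198)(1.72)/(0.409)⁴ = 7.302×10⁻⁶ N.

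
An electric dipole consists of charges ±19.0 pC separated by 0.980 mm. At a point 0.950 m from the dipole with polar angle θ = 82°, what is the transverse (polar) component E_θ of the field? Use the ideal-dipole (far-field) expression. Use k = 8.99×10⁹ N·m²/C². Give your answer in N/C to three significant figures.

Dipole moment p = qd = (1.90×10⁻¹¹ C)(9.80×10⁻⁴ m) = 1.862×10⁻¹⁴ C·m.
For a dipole, E_θ = (kp sinθ)/r³.
kp/r³ = (8.99×10⁹)(1.862×10⁻¹⁴)/(0.950)³ = 1.952×10⁻⁴ N/C.
E_θ = 1.952×10⁻⁴·sin82° = 1.933×10⁻⁴ N/C.

E_θ ≈ 1.93×10⁻⁴ N/C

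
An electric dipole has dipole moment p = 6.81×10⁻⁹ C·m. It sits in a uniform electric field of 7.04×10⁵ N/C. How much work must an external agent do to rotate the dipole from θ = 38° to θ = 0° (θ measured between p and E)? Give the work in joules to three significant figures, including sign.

W_ext = ΔU = U(θ₂) − U(θ₁) = −pE cosθ₂ − (−pE cosθ₁) = pE(cosθ₁ − cosθ₂).
W = (6.81×10⁻⁹)(7.04×10⁵)·(cos38° − cos0°) = (0.004794)·(-0.2120) = -0.001016 J.

W ≈ -0.00102 J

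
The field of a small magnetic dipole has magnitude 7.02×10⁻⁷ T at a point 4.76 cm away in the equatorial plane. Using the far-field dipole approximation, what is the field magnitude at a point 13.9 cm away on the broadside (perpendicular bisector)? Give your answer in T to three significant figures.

Dipole fields scale as 1/r³ in the far field; the geometry is the same at both points.
B₂ = B₁ · (r₁/r₂)³ = 7.02×10⁻⁷ · (4.76/13.9)³.
(r₁/r₂)³ = (0.3424)³ = 0.04016.
B₂ ≈ 2.819×10⁻⁸ T.

B ≈ 2.82×10⁻⁸ T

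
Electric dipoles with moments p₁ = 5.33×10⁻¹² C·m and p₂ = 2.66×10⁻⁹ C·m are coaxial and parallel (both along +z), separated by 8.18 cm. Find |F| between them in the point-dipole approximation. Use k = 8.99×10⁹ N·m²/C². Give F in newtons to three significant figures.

F ≈ 1.71×10⁻⁵ N

On-axis field of dipole 1 at distance r: E = 2kp₁/r³. Force on dipole 2 is F = p₂·dE/dr (gradient along axis).
dE/dr = −6kp₁/r⁴, so |F| = 6kp₁p₂/r⁴ (attractive for aligned moments).
F = 6(8.99×10⁹)(5.33×10⁻¹²)(2.66×10⁻⁹)/(0.0818)⁴ = 1.708×10⁻⁵ N.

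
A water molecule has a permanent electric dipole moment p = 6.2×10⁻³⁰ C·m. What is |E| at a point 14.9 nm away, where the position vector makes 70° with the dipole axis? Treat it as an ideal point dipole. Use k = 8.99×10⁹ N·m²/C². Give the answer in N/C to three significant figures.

At angle θ the dipole field magnitude is E = (kp/r³)·√(1 + 3cos²θ).
kp/r³ = (8.99×10⁹)(6.20×10⁻³⁰) / (1.49×10⁻⁸)³ = 1.685×10⁴ N/C.
√(1 + 3cos²70°) = √(1 + 3·0.1170) = √1.3509 ≈ 1.1623.
E ≈ 1.685×10⁴ × 1.162 = 1.958×10⁴ N/C.

E ≈ 1.96×10⁴ N/C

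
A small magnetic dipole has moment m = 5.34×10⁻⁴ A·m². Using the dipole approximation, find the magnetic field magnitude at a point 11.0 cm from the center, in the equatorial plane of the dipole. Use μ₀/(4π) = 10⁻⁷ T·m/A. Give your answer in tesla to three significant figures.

In the equatorial plane B = (μ₀/4π)·m/r³ (half the axial value).
B = (10⁻⁷)·(5.34×10⁻⁴) / (0.110)³ = 4.012×10⁻⁸ T.

B ≈ 4.01×10⁻⁸ T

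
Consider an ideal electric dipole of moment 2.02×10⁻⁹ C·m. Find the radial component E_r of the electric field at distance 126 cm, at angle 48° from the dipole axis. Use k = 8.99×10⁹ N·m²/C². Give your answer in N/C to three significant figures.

For a dipole, E_r = (2kp cosθ)/r³.
kp/r³ = (8.99×10⁹)(2.02×10⁻⁹)/(1.26)³ = 9.078 N/C.
E_r = 2·9.078·cos48° = 12.15 N/C.

E_r ≈ 12.1 N/C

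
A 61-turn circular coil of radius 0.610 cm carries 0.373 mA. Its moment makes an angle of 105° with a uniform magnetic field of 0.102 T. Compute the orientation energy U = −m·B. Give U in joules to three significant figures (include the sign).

U ≈ 7.02×10⁻⁸ J

m = NIA = NIπa² = 61·(3.73×10⁻⁴)·π·(0.00610)² = 2.66×10⁻⁶ A·m².
U = −m·B = −mB cosθ.
U = −(2.66×10⁻⁶)(0.102)·cos105° = 7.022×10⁻⁸ J.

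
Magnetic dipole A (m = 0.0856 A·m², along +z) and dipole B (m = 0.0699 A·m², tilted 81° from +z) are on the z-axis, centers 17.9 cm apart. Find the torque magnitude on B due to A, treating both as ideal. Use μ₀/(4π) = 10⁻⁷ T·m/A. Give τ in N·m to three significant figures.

Dipole B is on the axis of dipole A, so B₁ there is axial: B₁ = (μ₀/4π)·2m₁/r³ along +z.
B₁ = 2(10⁻⁷)(0.0856)/(0.179)³ = 2.985×10⁻⁶ T.
τ = m₂ B₁ sinθ.
τ = (0.0699)(2.985×10⁻⁶)·sin81° = 2.061×10⁻⁷ N·m.

τ ≈ 2.06×10⁻⁷ N·m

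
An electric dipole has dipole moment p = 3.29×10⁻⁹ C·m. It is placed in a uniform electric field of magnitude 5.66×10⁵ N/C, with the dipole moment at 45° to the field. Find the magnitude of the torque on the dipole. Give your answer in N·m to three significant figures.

τ ≈ 0.00132 N·m

Torque on an electric dipole: τ = pE sinθ.
τ = (3.29×10⁻⁹)(5.66×10⁵)·sin45° = 0.001317 N·m.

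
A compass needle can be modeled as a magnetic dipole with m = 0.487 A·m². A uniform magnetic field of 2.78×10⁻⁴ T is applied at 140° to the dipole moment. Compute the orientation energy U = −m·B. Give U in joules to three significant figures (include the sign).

U = −m·B = −mB cosθ.
U = −(0.487)(2.78×10⁻⁴)·cos140° = 1.037×10⁻⁴ J.

U ≈ 1.04×10⁻⁴ J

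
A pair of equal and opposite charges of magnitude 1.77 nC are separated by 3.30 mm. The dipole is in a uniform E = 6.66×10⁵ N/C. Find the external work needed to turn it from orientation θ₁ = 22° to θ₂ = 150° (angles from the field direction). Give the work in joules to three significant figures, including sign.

W ≈ 6.98×10⁻⁶ J

Dipole moment p = qd = (1.77×10⁻⁹ C)(0.00330 m) = 5.841×10⁻¹² C·m.
W_ext = ΔU = U(θ₂) − U(θ₁) = −pE cosθ₂ − (−pE cosθ₁) = pE(cosθ₁ − cosθ₂).
W = (5.841×10⁻¹²)(6.66×10⁵)·(cos22° − cos150°) = (3.890×10⁻⁶)·(+1.7932) = 6.976×10⁻⁶ J.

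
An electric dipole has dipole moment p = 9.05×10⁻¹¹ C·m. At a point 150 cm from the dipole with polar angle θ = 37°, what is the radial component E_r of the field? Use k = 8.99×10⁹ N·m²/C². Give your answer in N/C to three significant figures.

E_r ≈ 0.385 N/C

For a dipole, E_r = (2kp cosθ)/r³.
kp/r³ = (8.99×10⁹)(9.05×10⁻¹¹)/(1.50)³ = 0.2411 N/C.
E_r = 2·0.2411·cos37° = 0.3850 N/C.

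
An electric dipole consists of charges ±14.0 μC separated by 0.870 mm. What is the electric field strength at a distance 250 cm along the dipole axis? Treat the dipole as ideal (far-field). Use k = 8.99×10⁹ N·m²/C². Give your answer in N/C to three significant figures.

E ≈ 14.0 N/C

Dipole moment p = qd = (1.40×10⁻⁵ C)(8.70×10⁻⁴ m) = 1.218×10⁻⁸ C·m.
On the dipole axis E = 2kp/r³.
E = 2·(8.99×10⁹)(1.218×10⁻⁸) / (2.50)³ = 14.02 N/C.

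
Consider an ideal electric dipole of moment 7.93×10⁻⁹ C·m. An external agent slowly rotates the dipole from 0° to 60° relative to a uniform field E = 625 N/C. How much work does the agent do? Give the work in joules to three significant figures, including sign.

W ≈ 2.48×10⁻⁶ J

W_ext = ΔU = U(θ₂) − U(θ₁) = −pE cosθ₂ − (−pE cosθ₁) = pE(cosθ₁ − cosθ₂).
W = (7.93×10⁻⁹)(625)·(cos0° − cos60°) = (4.956×10⁻⁶)·(+0.5000) = 2.478×10⁻⁶ J.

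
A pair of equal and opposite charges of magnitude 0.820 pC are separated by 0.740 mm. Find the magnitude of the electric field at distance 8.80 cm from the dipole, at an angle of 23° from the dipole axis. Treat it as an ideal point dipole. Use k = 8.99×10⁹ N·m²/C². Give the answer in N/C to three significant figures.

Dipole moment p = qd = (8.20×10⁻¹³ C)(7.40×10⁻⁴ m) = 6.068×10⁻¹⁶ C·m.
At angle θ the dipole field magnitude is E = (kp/r³)·√(1 + 3cos²θ).
kp/r³ = (8.99×10⁹)(6.068×10⁻¹⁶) / (0.0880)³ = 0.008005 N/C.
√(1 + 3cos²23°) = √(1 + 3·0.8473) = √3.5420 ≈ 1.8820.
E ≈ 0.008005 × 1.882 = 0.01507 N/C.

E ≈ 0.0151 N/C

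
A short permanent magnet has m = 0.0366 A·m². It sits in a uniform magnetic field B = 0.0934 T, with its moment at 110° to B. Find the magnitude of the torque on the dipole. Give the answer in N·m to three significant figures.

τ ≈ 0.00321 N·m

Torque on a magnetic dipole: τ = mB sinθ.
τ = (0.0366)(0.0934)·sin110° = 0.003212 N·m.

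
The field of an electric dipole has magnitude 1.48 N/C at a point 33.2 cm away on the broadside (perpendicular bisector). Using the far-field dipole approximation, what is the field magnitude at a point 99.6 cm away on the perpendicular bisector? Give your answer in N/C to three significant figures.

Dipole fields scale as 1/r³ in the far field; the geometry is the same at both points.
E₂ = E₁ · (r₁/r₂)³ = 1.48 · (33.2/99.6)³.
(r₁/r₂)³ = (0.3333)³ = 0.03704.
E₂ ≈ 0.05481 N/C.

E ≈ 0.0548 N/C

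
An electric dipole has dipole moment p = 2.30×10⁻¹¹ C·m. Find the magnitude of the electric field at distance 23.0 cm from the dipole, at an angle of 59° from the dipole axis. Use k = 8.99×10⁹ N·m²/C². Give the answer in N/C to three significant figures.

E ≈ 22.8 N/C

At angle θ the dipole field magnitude is E = (kp/r³)·√(1 + 3cos²θ).
kp/r³ = (8.99×10⁹)(2.30×10⁻¹¹) / (0.230)³ = 16.99 N/C.
√(1 + 3cos²59°) = √(1 + 3·0.2653) = √1.7958 ≈ 1.3401.
E ≈ 16.99 × 1.340 = 22.77 N/C.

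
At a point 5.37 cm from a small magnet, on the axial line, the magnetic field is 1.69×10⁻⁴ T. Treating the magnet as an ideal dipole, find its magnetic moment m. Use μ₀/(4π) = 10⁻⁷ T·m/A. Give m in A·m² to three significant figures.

On axis B = (μ₀/4π)·2m/r³, so m = Br³·4π/(μ₀·2).
m = (1.69×10⁻⁴)·(0.0537)³ / (2·10⁻⁷) = 0.1309 A·m².

m ≈ 0.131 A·m²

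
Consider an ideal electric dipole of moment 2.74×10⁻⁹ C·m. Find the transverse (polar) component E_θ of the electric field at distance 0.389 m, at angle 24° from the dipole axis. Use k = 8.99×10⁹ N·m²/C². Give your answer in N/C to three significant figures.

E_θ ≈ 170 N/C

For a dipole, E_θ = (kp sinθ)/r³.
kp/r³ = (8.99×10⁹)(2.74×10⁻⁹)/(0.389)³ = 418.5 N/C.
E_θ = 418.5·sin24° = 170.2 N/C.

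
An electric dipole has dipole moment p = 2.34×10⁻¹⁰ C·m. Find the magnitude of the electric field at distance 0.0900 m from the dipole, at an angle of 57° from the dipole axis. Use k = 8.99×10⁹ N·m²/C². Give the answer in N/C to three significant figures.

At angle θ the dipole field magnitude is E = (kp/r³)·√(1 + 3cos²θ).
kp/r³ = (8.99×10⁹)(2.34×10⁻¹⁰) / (0.0900)³ = 2886 N/C.
√(1 + 3cos²57°) = √(1 + 3·0.2966) = √1.8899 ≈ 1.3747.
E ≈ 2886 × 1.375 = 3967 N/C.

E ≈ 3970 N/C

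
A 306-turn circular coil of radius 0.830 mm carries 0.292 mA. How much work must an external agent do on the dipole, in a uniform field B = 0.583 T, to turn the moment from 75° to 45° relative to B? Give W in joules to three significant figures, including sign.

m = NIA = NIπa² = 306·(2.92×10⁻⁴)·π·(8.30×10⁻⁴)² = 1.934×10⁻⁷ A·m².
W_ext = ΔU = −mB cosθ₂ + mB cosθ₁ = mB(cosθ₁ − cosθ₂).
W = (1.934×10⁻⁷)(0.583)·(cos75° − cos45°) = (1.128×10⁻⁷)·(-0.4483) = -5.055×10⁻⁸ J.

W ≈ -5.05×10⁻⁸ J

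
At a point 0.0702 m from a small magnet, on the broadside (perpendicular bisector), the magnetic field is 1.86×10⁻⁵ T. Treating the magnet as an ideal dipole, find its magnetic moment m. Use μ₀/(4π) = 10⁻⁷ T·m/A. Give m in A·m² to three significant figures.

In the equatorial plane B = (μ₀/4π)·m/r³, so m = Br³·4π/(μ₀).
m = (1.86×10⁻⁵)·(0.0702)³ / (10⁻⁷) = 0.06435 A·m².

m ≈ 0.0643 A·m²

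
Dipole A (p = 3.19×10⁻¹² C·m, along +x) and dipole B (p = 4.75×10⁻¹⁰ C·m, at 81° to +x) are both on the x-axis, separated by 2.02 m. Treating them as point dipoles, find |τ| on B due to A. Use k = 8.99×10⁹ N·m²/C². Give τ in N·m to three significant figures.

The second dipole sits on the axis of the first, so the field there is axial: E₁ = 2kp₁/r³ along +x.
E₁ = 2(8.99×10⁹)(3.19×10⁻¹²)/(2.02)³ = 0.006959 N/C.
Torque on the second dipole: τ = p₂ E₁ sinθ.
τ = (4.75×10⁻¹⁰)(0.006959)·sin81° = 3.265×10⁻¹² N·m.

τ ≈ 3.26×10⁻¹² N·m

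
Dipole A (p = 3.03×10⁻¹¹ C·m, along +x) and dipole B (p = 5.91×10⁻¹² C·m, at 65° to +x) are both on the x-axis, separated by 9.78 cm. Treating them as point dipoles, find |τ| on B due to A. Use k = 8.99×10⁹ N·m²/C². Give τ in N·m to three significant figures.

τ ≈ 3.12×10⁻⁹ N·m

The second dipole sits on the axis of the first, so the field there is axial: E₁ = 2kp₁/r³ along +x.
E₁ = 2(8.99×10⁹)(3.03×10⁻¹¹)/(0.0978)³ = 582.4 N/C.
Torque on the second dipole: τ = p₂ E₁ sinθ.
τ = (5.91×10⁻¹²)(582.4)·sin65° = 3.119×10⁻⁹ N·m.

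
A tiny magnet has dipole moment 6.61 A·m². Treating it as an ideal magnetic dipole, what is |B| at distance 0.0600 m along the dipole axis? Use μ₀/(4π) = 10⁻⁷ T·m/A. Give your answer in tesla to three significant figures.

B ≈ 0.00612 T

On axis B = (μ₀/4π)·2m/r³.
B = 2·(10⁻⁷)·(6.61) / (0.0600)³ = 0.006120 T.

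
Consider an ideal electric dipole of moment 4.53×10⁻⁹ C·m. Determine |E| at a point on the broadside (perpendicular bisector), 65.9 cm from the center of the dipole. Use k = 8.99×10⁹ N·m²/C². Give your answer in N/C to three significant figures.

In the equatorial plane E = kp/r³.
E = (8.99×10⁹)(4.53×10⁻⁹) / (0.659)³ = 142.3 N/C.

E ≈ 142 N/C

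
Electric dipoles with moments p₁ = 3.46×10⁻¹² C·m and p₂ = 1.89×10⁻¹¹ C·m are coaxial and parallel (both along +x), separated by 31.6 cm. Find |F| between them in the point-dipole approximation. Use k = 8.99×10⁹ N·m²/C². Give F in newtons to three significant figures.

F ≈ 3.54×10⁻¹⁰ N

On-axis field of dipole 1 at distance r: E = 2kp₁/r³. Force on dipole 2 is F = p₂·dE/dr (gradient along axis).
dE/dr = −6kp₁/r⁴, so |F| = 6kp₁p₂/r⁴ (attractive for aligned moments).
F = 6(8.99×10⁹)(3.46×10⁻¹²)(1.89×10⁻¹¹)/(0.316)⁴ = 3.538×10⁻¹⁰ N.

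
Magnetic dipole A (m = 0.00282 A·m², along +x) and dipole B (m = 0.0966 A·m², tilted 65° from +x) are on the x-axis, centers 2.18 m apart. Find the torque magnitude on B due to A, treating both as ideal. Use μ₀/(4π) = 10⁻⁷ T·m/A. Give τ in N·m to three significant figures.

τ ≈ 4.77×10⁻¹² N·m

Dipole B is on the axis of dipole A, so B₁ there is axial: B₁ = (μ₀/4π)·2m₁/r³ along +x.
B₁ = 2(10⁻⁷)(0.00282)/(2.18)³ = 5.444×10⁻¹¹ T.
τ = m₂ B₁ sinθ.
τ = (0.0966)(5.444×10⁻¹¹)·sin65° = 4.766×10⁻¹² N·m.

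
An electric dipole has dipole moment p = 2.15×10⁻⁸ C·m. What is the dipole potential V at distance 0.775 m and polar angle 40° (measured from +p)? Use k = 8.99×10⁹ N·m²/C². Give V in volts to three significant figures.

The dipole potential is V = kp cosθ / r².
V = (8.99×10⁹)(2.15×10⁻⁸)·cos40° / (0.775)² = 246.5 V.

V ≈ 247 V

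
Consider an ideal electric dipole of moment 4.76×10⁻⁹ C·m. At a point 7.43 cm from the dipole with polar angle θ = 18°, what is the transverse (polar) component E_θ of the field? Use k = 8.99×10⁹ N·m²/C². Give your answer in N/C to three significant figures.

For a dipole, E_θ = (kp sinθ)/r³.
kp/r³ = (8.99×10⁹)(4.76×10⁻⁹)/(0.0743)³ = 1.043×10⁵ N/C.
E_θ = 1.043×10⁵·sin18° = 3.224×10⁴ N/C.

E_θ ≈ 3.22×10⁴ N/C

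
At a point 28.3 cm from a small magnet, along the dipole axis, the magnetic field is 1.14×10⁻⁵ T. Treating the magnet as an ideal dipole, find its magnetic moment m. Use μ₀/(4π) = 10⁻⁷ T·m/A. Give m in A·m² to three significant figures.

On axis B = (μ₀/4π)·2m/r³, so m = Br³·4π/(μ₀·2).
m = (1.14×10⁻⁵)·(0.283)³ / (2·10⁻⁷) = 1.292 A·m².

m ≈ 1.29 A·m²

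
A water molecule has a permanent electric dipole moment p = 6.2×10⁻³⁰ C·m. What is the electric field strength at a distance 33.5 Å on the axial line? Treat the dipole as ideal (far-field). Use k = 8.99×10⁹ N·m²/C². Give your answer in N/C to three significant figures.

E ≈ 2.97×10⁶ N/C

On the dipole axis E = 2kp/r³.
E = 2·(8.99×10⁹)(6.20×10⁻³⁰) / (3.35×10⁻⁹)³ = 2.965×10⁶ N/C.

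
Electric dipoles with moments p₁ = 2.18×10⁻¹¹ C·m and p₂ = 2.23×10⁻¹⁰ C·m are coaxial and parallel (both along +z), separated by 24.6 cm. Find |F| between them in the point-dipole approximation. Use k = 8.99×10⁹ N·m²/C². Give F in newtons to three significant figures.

F ≈ 7.16×10⁻⁸ N

On-axis field of dipole 1 at distance r: E = 2kp₁/r³. Force on dipole 2 is F = p₂·dE/dr (gradient along axis).
dE/dr = −6kp₁/r⁴, so |F| = 6kp₁p₂/r⁴ (attractive for aligned moments).
F = 6(8.99×10⁹)(2.18×10⁻¹¹)(2.23×10⁻¹⁰)/(0.246)⁴ = 7.160×10⁻⁸ N.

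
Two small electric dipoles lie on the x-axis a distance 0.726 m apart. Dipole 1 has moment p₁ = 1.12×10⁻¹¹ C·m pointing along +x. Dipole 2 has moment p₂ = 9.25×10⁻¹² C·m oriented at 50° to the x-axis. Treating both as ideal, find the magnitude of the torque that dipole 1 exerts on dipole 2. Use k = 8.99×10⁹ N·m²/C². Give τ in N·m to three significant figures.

τ ≈ 3.73×10⁻¹² N·m

The second dipole sits on the axis of the first, so the field there is axial: E₁ = 2kp₁/r³ along +x.
E₁ = 2(8.99×10⁹)(1.12×10⁻¹¹)/(0.726)³ = 0.5263 N/C.
Torque on the second dipole: τ = p₂ E₁ sinθ.
τ = (9.25×10⁻¹²)(0.5263)·sin50° = 3.729×10⁻¹² N·m.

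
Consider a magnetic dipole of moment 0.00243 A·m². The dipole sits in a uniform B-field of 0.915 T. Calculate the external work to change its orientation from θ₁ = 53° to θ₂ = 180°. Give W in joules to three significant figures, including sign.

W ≈ 0.00356 J

W_ext = ΔU = −mB cosθ₂ + mB cosθ₁ = mB(cosθ₁ − cosθ₂).
W = (0.00243)(0.915)·(cos53° − cos180°) = (0.002223)·(+1.6018) = 0.003562 J.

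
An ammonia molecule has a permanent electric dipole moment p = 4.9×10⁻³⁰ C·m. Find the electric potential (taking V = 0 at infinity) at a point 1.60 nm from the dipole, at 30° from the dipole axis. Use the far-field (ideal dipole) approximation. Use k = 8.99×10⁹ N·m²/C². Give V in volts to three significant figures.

The dipole potential is V = kp cosθ / r².
V = (8.99×10⁹)(4.90×10⁻³⁰)·cos30° / (1.60×10⁻⁹)² = 0.01490 V.

V ≈ 0.0149 V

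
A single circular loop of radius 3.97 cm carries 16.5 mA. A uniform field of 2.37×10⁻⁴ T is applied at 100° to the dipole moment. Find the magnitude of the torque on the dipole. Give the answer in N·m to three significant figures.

Magnetic moment m = IA = Iπa² = (0.0165)·π·(0.0397)² = 8.17×10⁻⁵ A·m².
Torque on a magnetic dipole: τ = mB sinθ.
τ = (8.17×10⁻⁵)(2.37×10⁻⁴)·sin100° = 1.907×10⁻⁸ N·m.

τ ≈ 1.91×10⁻⁸ N·m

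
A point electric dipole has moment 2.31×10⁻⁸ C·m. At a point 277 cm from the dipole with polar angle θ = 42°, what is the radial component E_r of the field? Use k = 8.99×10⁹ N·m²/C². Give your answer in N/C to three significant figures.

E_r ≈ 14.5 N/C

For a dipole, E_r = (2kp cosθ)/r³.
kp/r³ = (8.99×10⁹)(2.31×10⁻⁸)/(2.77)³ = 9.771 N/C.
E_r = 2·9.771·cos42° = 14.52 N/C.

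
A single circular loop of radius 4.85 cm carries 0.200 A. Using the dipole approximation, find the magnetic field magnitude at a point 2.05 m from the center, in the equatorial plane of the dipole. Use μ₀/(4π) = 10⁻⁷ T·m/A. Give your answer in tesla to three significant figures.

Magnetic moment m = IA = Iπa² = (0.200)·π·(0.0485)² = 0.001478 A·m².
In the equatorial plane B = (μ₀/4π)·m/r³ (half the axial value).
B = (10⁻⁷)·(0.001478) / (2.05)³ = 1.716×10⁻¹¹ T.

B ≈ 1.72×10⁻¹¹ T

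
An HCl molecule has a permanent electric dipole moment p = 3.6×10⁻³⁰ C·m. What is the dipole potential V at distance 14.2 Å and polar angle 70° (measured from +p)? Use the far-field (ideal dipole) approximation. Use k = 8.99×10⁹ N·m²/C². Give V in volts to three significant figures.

V ≈ 0.00549 V

The dipole potential is V = kp cosθ / r².
V = (8.99×10⁹)(3.60×10⁻³⁰)·cos70° / (1.42×10⁻⁹)² = 0.005490 V.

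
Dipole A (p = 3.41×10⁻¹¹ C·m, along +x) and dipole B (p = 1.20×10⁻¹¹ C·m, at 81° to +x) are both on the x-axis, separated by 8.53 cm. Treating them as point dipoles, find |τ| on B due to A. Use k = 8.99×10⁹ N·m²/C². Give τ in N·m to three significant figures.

τ ≈ 1.17×10⁻⁸ N·m

The second dipole sits on the axis of the first, so the field there is axial: E₁ = 2kp₁/r³ along +x.
E₁ = 2(8.99×10⁹)(3.41×10⁻¹¹)/(0.0853)³ = 987.9 N/C.
Torque on the second dipole: τ = p₂ E₁ sinθ.
τ = (1.20×10⁻¹¹)(987.9)·sin81° = 1.171×10⁻⁸ N·m.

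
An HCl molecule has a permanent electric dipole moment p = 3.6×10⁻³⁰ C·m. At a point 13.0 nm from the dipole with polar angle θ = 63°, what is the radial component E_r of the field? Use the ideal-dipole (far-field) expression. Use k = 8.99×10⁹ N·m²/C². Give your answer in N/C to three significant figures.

For a dipole, E_r = (2kp cosθ)/r³.
kp/r³ = (8.99×10⁹)(3.60×10⁻³⁰)/(1.30×10⁻⁸)³ = 1.473×10⁴ N/C.
E_r = 2·1.473×10⁴·cos63° = 1.338×10⁴ N/C.

E_r ≈ 1.34×10⁴ N/C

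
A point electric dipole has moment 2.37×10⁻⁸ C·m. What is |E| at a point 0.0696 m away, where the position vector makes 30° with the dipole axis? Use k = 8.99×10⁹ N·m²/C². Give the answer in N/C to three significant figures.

E ≈ 1.14×10⁶ N/C

At angle θ the dipole field magnitude is E = (kp/r³)·√(1 + 3cos²θ).
kp/r³ = (8.99×10⁹)(2.37×10⁻⁸) / (0.0696)³ = 6.319×10⁵ N/C.
√(1 + 3cos²30°) = √(1 + 3·0.7500) = √3.2500 ≈ 1.8028.
E ≈ 6.319×10⁵ × 1.803 = 1.139×10⁶ N/C.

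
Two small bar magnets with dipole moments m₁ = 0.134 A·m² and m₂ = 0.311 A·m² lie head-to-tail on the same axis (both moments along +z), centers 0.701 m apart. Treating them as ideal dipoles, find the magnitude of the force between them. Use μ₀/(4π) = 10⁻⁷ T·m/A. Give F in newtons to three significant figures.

On-axis B of dipole 1: B = (μ₀/4π)·2m₁/r³. Force on dipole 2: F = m₂·dB/dr.
dB/dr = −(μ₀/4π)·6m₁/r⁴, so |F| = (μ₀/4π)·6m₁m₂/r⁴.
F = 6(10⁻⁷)(0.134)(0.311)/(0.701)⁴ = 1.035×10⁻⁷ N.

F ≈ 1.04×10⁻⁷ N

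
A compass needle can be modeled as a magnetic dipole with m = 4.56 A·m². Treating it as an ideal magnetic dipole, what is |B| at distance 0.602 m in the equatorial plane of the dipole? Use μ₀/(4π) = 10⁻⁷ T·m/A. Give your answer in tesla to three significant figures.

B ≈ 2.09×10⁻⁶ T

In the equatorial plane B = (μ₀/4π)·m/r³ (half the axial value).
B = (10⁻⁷)·(4.56) / (0.602)³ = 2.090×10⁻⁶ T.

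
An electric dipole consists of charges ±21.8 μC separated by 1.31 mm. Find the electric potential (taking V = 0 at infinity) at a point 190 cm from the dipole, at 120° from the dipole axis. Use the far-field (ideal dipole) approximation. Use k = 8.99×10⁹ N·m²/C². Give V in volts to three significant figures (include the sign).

V ≈ -35.6 V

Dipole moment p = qd = (2.18×10⁻⁵ C)(0.00131 m) = 2.856×10⁻⁸ C·m.
The dipole potential is V = kp cosθ / r².
V = (8.99×10⁹)(2.856×10⁻⁸)·cos120° / (1.90)² = -35.56 V.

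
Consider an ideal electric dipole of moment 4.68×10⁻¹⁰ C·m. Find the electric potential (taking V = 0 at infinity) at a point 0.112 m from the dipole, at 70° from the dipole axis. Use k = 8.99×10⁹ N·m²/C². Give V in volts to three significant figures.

The dipole potential is V = kp cosθ / r².
V = (8.99×10⁹)(4.68×10⁻¹⁰)·cos70° / (0.112)² = 114.7 V.

V ≈ 115 V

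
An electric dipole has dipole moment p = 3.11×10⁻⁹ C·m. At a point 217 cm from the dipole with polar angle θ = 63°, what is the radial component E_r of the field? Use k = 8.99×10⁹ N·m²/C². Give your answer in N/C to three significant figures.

E_r ≈ 2.48 N/C

For a dipole, E_r = (2kp cosθ)/r³.
kp/r³ = (8.99×10⁹)(3.11×10⁻⁹)/(2.17)³ = 2.736 N/C.
E_r = 2·2.736·cos63° = 2.484 N/C.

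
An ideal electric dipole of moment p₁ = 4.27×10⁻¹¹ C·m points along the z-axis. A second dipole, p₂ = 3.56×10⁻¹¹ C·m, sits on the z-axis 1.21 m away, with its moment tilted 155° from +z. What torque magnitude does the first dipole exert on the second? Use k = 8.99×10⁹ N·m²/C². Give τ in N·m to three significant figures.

The second dipole sits on the axis of the first, so the field there is axial: E₁ = 2kp₁/r³ along +z.
E₁ = 2(8.99×10⁹)(4.27×10⁻¹¹)/(1.21)³ = 0.4334 N/C.
Torque on the second dipole: τ = p₂ E₁ sinθ.
τ = (3.56×10⁻¹¹)(0.4334)·sin155° = 6.520×10⁻¹² N·m.

τ ≈ 6.52×10⁻¹² N·m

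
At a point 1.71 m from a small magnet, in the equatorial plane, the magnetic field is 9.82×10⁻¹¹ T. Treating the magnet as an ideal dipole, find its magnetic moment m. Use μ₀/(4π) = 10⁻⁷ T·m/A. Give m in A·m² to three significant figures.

m ≈ 0.00491 A·m²

In the equatorial plane B = (μ₀/4π)·m/r³, so m = Br³·4π/(μ₀).
m = (9.82×10⁻¹¹)·(1.71)³ / (10⁻⁷) = 0.004910 A·m².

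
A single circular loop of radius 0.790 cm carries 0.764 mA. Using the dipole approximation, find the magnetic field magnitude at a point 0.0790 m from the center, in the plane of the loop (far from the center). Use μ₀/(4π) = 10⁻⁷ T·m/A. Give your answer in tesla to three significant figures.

Magnetic moment m = IA = Iπa² = (7.64×10⁻⁴)·π·(0.00790)² = 1.498×10⁻⁷ A·m².
In the equatorial plane B = (μ₀/4π)·m/r³ (half the axial value).
B = (10⁻⁷)·(1.498×10⁻⁷) / (0.0790)³ = 3.038×10⁻¹¹ T.

B ≈ 3.04×10⁻¹¹ T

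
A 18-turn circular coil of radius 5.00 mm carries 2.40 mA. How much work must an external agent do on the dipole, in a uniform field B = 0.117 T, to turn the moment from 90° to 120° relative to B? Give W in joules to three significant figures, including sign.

W ≈ 1.98×10⁻⁷ J

m = NIA = NIπa² = 18·(0.00240)·π·(0.00500)² = 3.393×10⁻⁶ A·m².
W_ext = ΔU = −mB cosθ₂ + mB cosθ₁ = mB(cosθ₁ − cosθ₂).
W = (3.393×10⁻⁶)(0.117)·(cos90° − cos120°) = (3.970×10⁻⁷)·(+0.5000) = 1.985×10⁻⁷ J.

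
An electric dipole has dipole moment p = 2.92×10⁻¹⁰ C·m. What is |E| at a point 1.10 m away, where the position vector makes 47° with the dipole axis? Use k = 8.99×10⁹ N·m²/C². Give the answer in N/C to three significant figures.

At angle θ the dipole field magnitude is E = (kp/r³)·√(1 + 3cos²θ).
kp/r³ = (8.99×10⁹)(2.92×10⁻¹⁰) / (1.10)³ = 1.972 N/C.
√(1 + 3cos²47°) = √(1 + 3·0.4651) = √2.3954 ≈ 1.5477.
E ≈ 1.972 × 1.548 = 3.052 N/C.

E ≈ 3.05 N/C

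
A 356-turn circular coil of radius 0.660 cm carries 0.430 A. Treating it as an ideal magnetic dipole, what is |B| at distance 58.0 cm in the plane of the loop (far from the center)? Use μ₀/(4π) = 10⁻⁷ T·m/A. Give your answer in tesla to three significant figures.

m = NIA = NIπa² = 356·(0.430)·π·(0.00660)² = 0.02095 A·m².
In the equatorial plane B = (μ₀/4π)·m/r³ (half the axial value).
B = (10⁻⁷)·(0.02095) / (0.580)³ = 1.074×10⁻⁸ T.

B ≈ 1.07×10⁻⁸ T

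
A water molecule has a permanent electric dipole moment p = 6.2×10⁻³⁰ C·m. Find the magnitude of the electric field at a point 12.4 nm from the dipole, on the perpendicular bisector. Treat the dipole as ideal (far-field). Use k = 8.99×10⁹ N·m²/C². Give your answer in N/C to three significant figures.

E ≈ 2.92×10⁴ N/C

In the equatorial plane E = kp/r³.
E = (8.99×10⁹)(6.20×10⁻³⁰) / (1.24×10⁻⁸)³ = 2.923×10⁴ N/C.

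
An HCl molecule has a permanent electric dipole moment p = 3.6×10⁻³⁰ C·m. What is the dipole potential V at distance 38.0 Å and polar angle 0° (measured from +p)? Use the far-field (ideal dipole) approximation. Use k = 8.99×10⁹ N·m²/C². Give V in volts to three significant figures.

The dipole potential is V = kp cosθ / r².
V = (8.99×10⁹)(3.60×10⁻³⁰)·cos0° / (3.80×10⁻⁹)² = 0.002241 V.

V ≈ 0.00224 V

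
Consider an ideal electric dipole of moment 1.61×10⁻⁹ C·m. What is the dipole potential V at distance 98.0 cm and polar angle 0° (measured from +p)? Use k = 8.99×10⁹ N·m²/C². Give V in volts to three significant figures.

The dipole potential is V = kp cosθ / r².
V = (8.99×10⁹)(1.61×10⁻⁹)·cos0° / (0.980)² = 15.07 V.

V ≈ 15.1 V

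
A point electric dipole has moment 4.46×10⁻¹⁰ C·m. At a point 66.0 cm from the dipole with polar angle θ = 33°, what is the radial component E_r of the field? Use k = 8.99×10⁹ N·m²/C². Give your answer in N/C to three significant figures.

E_r ≈ 23.4 N/C

For a dipole, E_r = (2kp cosθ)/r³.
kp/r³ = (8.99×10⁹)(4.46×10⁻¹⁰)/(0.660)³ = 13.95 N/C.
E_r = 2·13.95·cos33° = 23.39 N/C.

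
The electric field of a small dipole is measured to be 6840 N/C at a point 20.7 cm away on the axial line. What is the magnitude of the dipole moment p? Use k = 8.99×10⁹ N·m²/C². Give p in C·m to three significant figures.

On axis E = 2kp/r³, so p = Er³/(2k).
p = (6840)·(0.207)³ / (2·8.99×10⁹) = 3.374×10⁻⁹ C·m.

p ≈ 3.37×10⁻⁹ C·m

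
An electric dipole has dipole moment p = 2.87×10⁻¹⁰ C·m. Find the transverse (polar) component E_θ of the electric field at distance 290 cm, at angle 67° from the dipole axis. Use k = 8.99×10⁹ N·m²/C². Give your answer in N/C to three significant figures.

E_θ ≈ 0.0974 N/C

For a dipole, E_θ = (kp sinθ)/r³.
kp/r³ = (8.99×10⁹)(2.87×10⁻¹⁰)/(2.90)³ = 0.1058 N/C.
E_θ = 0.1058·sin67° = 0.09738 N/C.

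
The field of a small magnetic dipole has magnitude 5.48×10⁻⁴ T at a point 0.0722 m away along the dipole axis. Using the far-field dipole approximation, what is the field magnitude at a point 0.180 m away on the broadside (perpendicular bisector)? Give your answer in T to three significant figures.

Dipole fields scale as 1/r³ in the far field.
The axial field is twice the equatorial field at the same r, so the geometry factor is 1/2.
B₂ = B₁ · (1/2) · (r₁/r₂)³ = 5.48×10⁻⁴ · 0.5 · (0.0722/0.180)³.
(r₁/r₂)³ = (0.4011)³ = 0.06453.
B₂ ≈ 1.768×10⁻⁵ T.

B ≈ 1.77×10⁻⁵ T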